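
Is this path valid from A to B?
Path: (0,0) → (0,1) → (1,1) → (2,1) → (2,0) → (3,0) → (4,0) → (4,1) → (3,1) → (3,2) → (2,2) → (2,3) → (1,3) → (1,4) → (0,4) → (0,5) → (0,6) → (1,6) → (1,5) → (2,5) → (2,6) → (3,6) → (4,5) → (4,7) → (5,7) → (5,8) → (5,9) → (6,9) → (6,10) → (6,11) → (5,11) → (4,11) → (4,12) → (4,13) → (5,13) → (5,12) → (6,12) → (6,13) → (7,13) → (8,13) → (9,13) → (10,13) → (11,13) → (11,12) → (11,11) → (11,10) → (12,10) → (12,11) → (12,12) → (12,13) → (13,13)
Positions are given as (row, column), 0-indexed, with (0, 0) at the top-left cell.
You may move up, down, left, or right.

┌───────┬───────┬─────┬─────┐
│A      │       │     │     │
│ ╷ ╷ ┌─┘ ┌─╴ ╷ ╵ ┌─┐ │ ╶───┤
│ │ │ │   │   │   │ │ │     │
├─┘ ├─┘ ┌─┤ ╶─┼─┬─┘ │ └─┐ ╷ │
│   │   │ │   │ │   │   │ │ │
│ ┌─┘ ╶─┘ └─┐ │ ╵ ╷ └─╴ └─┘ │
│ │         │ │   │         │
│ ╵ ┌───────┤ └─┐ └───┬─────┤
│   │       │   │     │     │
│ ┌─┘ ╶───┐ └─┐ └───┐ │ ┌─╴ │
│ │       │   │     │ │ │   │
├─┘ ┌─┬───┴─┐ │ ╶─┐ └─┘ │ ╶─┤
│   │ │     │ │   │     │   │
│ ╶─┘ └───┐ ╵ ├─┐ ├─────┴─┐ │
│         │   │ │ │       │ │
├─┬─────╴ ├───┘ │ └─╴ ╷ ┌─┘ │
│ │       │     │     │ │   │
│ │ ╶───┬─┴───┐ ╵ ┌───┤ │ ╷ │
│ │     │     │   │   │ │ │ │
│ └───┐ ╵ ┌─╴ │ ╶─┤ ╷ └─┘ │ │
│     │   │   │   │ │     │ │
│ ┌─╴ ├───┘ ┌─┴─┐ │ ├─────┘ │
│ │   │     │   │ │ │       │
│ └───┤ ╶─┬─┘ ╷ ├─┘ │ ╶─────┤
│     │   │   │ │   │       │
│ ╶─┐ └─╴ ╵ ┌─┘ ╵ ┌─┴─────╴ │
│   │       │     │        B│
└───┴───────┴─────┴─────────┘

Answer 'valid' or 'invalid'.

Checking path validity:
Result: Invalid move at step 22: cannot move from (3, 6) to (4, 5).

invalid

Correct solution:

┌───────┬───────┬─────┬─────┐
│A ↓    │↱ → ↓  │     │     │
│ ╷ ╷ ┌─┘ ┌─╴ ╷ ╵ ┌─┐ │ ╶───┤
│ │↓│ │↱ ↑│↓ ↲│   │ │ │     │
├─┘ ├─┘ ┌─┤ ╶─┼─┬─┘ │ └─┐ ╷ │
│↓ ↲│↱ ↑│ │↳ ↓│ │   │   │ │ │
│ ┌─┘ ╶─┘ └─┐ │ ╵ ╷ └─╴ └─┘ │
│↓│↱ ↑      │↓│   │         │
│ ╵ ┌───────┤ └─┐ └───┬─────┤
│↳ ↑│       │↳ ↓│     │↱ → ↓│
│ ┌─┘ ╶───┐ └─┐ └───┐ │ ┌─╴ │
│ │       │   │↳ → ↓│ │↑│↓ ↲│
├─┘ ┌─┬───┴─┐ │ ╶─┐ └─┘ │ ╶─┤
│   │ │     │ │   │↳ → ↑│↳ ↓│
│ ╶─┘ └───┐ ╵ ├─┐ ├─────┴─┐ │
│         │   │ │ │       │↓│
├─┬─────╴ ├───┘ │ └─╴ ╷ ┌─┘ │
│ │       │     │     │ │  ↓│
│ │ ╶───┬─┴───┐ ╵ ┌───┤ │ ╷ │
│ │     │     │   │   │ │ │↓│
│ └───┐ ╵ ┌─╴ │ ╶─┤ ╷ └─┘ │ │
│     │   │   │   │ │     │↓│
│ ┌─╴ ├───┘ ┌─┴─┐ │ ├─────┘ │
│ │   │     │   │ │ │↓ ← ← ↲│
│ └───┤ ╶─┬─┘ ╷ ├─┘ │ ╶─────┤
│     │   │   │ │   │↳ → → ↓│
│ ╶─┐ └─╴ ╵ ┌─┘ ╵ ┌─┴─────╴ │
│   │       │     │        B│
└───┴───────┴─────┴─────────┘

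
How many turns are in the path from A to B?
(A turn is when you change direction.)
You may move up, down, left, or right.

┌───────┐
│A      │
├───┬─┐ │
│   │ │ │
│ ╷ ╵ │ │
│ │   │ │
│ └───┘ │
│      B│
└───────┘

Directions: right, right, right, down, down, down
Number of turns: 1

Solution:

┌───────┐
│A → → ↓│
├───┬─┐ │
│   │ │↓│
│ ╷ ╵ │ │
│ │   │↓│
│ └───┘ │
│      B│
└───────┘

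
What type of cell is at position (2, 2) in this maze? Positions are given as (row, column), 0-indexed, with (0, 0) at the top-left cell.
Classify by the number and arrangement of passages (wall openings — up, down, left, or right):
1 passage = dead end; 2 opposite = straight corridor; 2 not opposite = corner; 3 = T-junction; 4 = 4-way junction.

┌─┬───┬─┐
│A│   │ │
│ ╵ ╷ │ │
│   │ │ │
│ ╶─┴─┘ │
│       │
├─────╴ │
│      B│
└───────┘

Checking cell at (2, 2):
Number of passages: 2
Cell type: straight corridor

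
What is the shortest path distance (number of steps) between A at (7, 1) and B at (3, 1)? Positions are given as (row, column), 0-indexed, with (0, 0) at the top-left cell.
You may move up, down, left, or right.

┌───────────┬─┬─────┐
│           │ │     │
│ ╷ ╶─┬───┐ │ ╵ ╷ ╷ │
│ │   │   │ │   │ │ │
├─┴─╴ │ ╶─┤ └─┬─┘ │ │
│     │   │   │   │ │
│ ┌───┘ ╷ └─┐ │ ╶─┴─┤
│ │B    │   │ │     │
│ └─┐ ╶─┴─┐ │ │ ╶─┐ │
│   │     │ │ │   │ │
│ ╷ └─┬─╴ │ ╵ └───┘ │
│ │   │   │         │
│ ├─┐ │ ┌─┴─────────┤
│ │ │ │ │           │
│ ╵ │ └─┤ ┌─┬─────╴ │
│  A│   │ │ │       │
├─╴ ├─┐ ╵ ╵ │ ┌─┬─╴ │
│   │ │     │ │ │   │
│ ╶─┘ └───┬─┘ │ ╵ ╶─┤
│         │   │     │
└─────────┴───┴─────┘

Finding path from (7, 1) to (3, 1):
Path: (7,1) → (7,0) → (6,0) → (5,0) → (4,0) → (3,0) → (2,0) → (2,1) → (2,2) → (1,2) → (1,1) → (0,1) → (0,2) → (0,3) → (0,4) → (0,5) → (1,5) → (2,5) → (2,6) → (3,6) → (4,6) → (5,6) → (5,5) → (4,5) → (3,5) → (3,4) → (2,4) → (2,3) → (3,3) → (3,2) → (3,1)
Distance: 30 steps

Solution:

┌───────────┬─┬─────┐
│  ↱ → → → ↓│ │     │
│ ╷ ╶─┬───┐ │ ╵ ╷ ╷ │
│ │↑ ↰│   │↓│   │ │ │
├─┴─╴ │ ╶─┤ └─┬─┘ │ │
│↱ → ↑│↓ ↰│↳ ↓│   │ │
│ ┌───┘ ╷ └─┐ │ ╶─┴─┤
│↑│B ← ↲│↑ ↰│↓│     │
│ └─┐ ╶─┴─┐ │ │ ╶─┐ │
│↑  │     │↑│↓│   │ │
│ ╷ └─┬─╴ │ ╵ └───┘ │
│↑│   │   │↑ ↲      │
│ ├─┐ │ ┌─┴─────────┤
│↑│ │ │ │           │
│ ╵ │ └─┤ ┌─┬─────╴ │
│↑ A│   │ │ │       │
├─╴ ├─┐ ╵ ╵ │ ┌─┬─╴ │
│   │ │     │ │ │   │
│ ╶─┘ └───┬─┘ │ ╵ ╶─┤
│         │   │     │
└─────────┴───┴─────┘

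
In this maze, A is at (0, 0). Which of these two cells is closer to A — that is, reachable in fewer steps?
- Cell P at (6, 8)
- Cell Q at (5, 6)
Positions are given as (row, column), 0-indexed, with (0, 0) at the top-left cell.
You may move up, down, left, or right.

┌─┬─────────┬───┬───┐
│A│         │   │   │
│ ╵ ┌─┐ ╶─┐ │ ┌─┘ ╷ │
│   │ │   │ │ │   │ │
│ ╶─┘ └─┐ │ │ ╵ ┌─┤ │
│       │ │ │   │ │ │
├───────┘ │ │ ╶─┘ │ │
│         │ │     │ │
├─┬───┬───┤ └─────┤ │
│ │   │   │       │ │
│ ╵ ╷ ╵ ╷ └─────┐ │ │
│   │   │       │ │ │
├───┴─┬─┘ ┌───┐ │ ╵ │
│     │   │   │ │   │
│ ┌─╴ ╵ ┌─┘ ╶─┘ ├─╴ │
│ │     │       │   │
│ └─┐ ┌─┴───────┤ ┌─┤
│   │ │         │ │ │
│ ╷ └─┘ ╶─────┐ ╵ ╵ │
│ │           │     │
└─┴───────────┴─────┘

Shortest path A → P at (6, 8): 16 steps
Shortest path A → Q at (5, 6): 43 steps

P is closer (16 steps vs 43 steps).

Path to P:

┌─┬─────────┬───┬───┐
│A│↱ → → → ↓│   │   │
│ ╵ ┌─┐ ╶─┐ │ ┌─┘ ╷ │
│↳ ↑│ │   │↓│ │   │ │
│ ╶─┘ └─┐ │ │ ╵ ┌─┤ │
│       │ │↓│   │ │ │
├───────┘ │ │ ╶─┘ │ │
│         │↓│     │ │
├─┬───┬───┤ └─────┤ │
│ │   │   │↳ → → ↓│ │
│ ╵ ╷ ╵ ╷ └─────┐ │ │
│   │   │       │↓│ │
├───┴─┬─┘ ┌───┐ │ ╵ │
│     │   │   │ │P  │
│ ┌─╴ ╵ ┌─┘ ╶─┘ ├─╴ │
│ │     │       │   │
│ └─┐ ┌─┴───────┤ ┌─┤
│   │ │         │ │ │
│ ╷ └─┘ ╶─────┐ ╵ ╵ │
│ │           │     │
└─┴───────────┴─────┘

Path to Q:

┌─┬─────────┬───┬───┐
│A│↱ → → → ↓│   │   │
│ ╵ ┌─┐ ╶─┐ │ ┌─┘ ╷ │
│↳ ↑│ │   │↓│ │   │ │
│ ╶─┘ └─┐ │ │ ╵ ┌─┤ │
│       │ │↓│   │ │ │
├───────┘ │ │ ╶─┘ │ │
│         │↓│     │ │
├─┬───┬───┤ └─────┤ │
│ │   │   │↳ → → ↓│ │
│ ╵ ╷ ╵ ╷ └─────┐ │ │
│   │   │↱ → Q  │↓│ │
├───┴─┬─┘ ┌───┐ │ ╵ │
│↱ → ↓│↱ ↑│   │ │↳ ↓│
│ ┌─╴ ╵ ┌─┘ ╶─┘ ├─╴ │
│↑│  ↳ ↑│       │↓ ↲│
│ └─┐ ┌─┴───────┤ ┌─┤
│↑ ↰│ │↓ ← ← ← ↰│↓│ │
│ ╷ └─┘ ╶─────┐ ╵ ╵ │
│ │↑ ← ↲      │↑ ↲  │
└─┴───────────┴─────┘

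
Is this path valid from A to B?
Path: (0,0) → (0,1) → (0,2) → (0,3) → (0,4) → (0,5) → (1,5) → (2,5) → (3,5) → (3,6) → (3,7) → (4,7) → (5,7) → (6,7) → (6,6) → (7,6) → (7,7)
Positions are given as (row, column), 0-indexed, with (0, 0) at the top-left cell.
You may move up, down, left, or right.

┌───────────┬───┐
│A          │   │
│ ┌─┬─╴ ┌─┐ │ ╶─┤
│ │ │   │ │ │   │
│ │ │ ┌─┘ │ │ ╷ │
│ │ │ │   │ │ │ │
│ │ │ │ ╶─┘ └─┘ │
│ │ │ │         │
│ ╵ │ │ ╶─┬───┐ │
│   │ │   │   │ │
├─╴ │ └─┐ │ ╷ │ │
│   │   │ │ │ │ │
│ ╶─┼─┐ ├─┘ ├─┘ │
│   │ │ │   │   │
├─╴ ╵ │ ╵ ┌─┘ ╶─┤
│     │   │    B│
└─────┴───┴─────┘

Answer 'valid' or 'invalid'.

Checking path validity:
Result: All consecutive moves are passable.

valid

Correct solution:

┌───────────┬───┐
│A → → → → ↓│   │
│ ┌─┬─╴ ┌─┐ │ ╶─┤
│ │ │   │ │↓│   │
│ │ │ ┌─┘ │ │ ╷ │
│ │ │ │   │↓│ │ │
│ │ │ │ ╶─┘ └─┘ │
│ │ │ │    ↳ → ↓│
│ ╵ │ │ ╶─┬───┐ │
│   │ │   │   │↓│
├─╴ │ └─┐ │ ╷ │ │
│   │   │ │ │ │↓│
│ ╶─┼─┐ ├─┘ ├─┘ │
│   │ │ │   │↓ ↲│
├─╴ ╵ │ ╵ ┌─┘ ╶─┤
│     │   │  ↳ B│
└─────┴───┴─────┘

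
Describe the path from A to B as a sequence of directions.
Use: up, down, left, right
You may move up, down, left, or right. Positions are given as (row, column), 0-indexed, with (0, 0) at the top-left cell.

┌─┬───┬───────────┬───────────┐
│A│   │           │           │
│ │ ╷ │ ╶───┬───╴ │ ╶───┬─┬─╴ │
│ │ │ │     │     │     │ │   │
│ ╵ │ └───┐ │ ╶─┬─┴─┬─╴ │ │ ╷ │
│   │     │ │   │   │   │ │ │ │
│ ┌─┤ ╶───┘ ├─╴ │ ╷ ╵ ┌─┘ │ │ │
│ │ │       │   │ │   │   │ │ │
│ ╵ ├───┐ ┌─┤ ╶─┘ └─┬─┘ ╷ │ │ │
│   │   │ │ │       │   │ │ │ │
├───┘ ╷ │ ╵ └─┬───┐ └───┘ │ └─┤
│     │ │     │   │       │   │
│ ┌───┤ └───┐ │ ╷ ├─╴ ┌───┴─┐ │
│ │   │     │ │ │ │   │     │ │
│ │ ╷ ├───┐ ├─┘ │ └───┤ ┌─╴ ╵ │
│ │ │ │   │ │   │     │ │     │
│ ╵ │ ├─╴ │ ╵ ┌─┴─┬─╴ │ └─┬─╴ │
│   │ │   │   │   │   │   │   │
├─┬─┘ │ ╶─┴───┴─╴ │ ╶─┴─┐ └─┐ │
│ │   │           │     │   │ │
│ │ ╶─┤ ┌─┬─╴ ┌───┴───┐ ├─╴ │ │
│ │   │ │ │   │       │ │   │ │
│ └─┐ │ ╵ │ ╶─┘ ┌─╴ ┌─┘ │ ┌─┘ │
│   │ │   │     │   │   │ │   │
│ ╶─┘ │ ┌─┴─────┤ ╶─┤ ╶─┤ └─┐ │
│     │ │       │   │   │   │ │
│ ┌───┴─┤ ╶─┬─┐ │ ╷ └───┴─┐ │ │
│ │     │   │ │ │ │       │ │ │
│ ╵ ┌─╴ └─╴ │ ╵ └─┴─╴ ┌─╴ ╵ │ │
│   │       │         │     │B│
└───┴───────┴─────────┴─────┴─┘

Finding the path and converting it to directions:
Path through cells: (0,0) → (1,0) → (2,0) → (2,1) → (1,1) → (0,1) → (0,2) → (1,2) → (2,2) → (3,2) → (3,3) → (3,4) → (3,5) → (2,5) → (1,5) → (1,4) → (1,3) → (0,3) → (0,4) → (0,5) → (0,6) → (0,7) → (0,8) → (1,8) → (1,7) → (1,6) → (2,6) → (2,7) → (3,7) → (3,6) → (4,6) → (4,7) → (4,8) → (3,8) → (2,8) → (2,9) → (3,9) → (3,10) → (2,10) → (2,11) → (1,11) → (1,10) → (1,9) → (0,9) → (0,10) → (0,11) → (0,12) → (0,13) → (0,14) → (1,14) → (1,13) → (2,13) → (3,13) → (4,13) → (5,13) → (5,14) → (6,14) → (7,14) → (8,14) → (9,14) → (10,14) → (11,14) → (12,14) → (13,14) → (14,14)
Directions: down, down, right, up, up, right, down, down, down, right, right, right, up, up, left, left, up, right, right, right, right, right, down, left, left, down, right, down, left, down, right, right, up, up, right, down, right, up, right, up, left, left, up, right, right, right, right, right, down, left, down, down, down, down, right, down, down, down, down, down, down, down, down, down

Solution:

┌─┬───┬───────────┬───────────┐
│A│↱ ↓│↱ → → → → ↓│↱ → → → → ↓│
│ │ ╷ │ ╶───┬───╴ │ ╶───┬─┬─╴ │
│↓│↑│↓│↑ ← ↰│↓ ← ↲│↑ ← ↰│ │↓ ↲│
│ ╵ │ └───┐ │ ╶─┬─┴─┬─╴ │ │ ╷ │
│↳ ↑│↓    │↑│↳ ↓│↱ ↓│↱ ↑│ │↓│ │
│ ┌─┤ ╶───┘ ├─╴ │ ╷ ╵ ┌─┘ │ │ │
│ │ │↳ → → ↑│↓ ↲│↑│↳ ↑│   │↓│ │
│ ╵ ├───┐ ┌─┤ ╶─┘ └─┬─┘ ╷ │ │ │
│   │   │ │ │↳ → ↑  │   │ │↓│ │
├───┘ ╷ │ ╵ └─┬───┐ └───┘ │ └─┤
│     │ │     │   │       │↳ ↓│
│ ┌───┤ └───┐ │ ╷ ├─╴ ┌───┴─┐ │
│ │   │     │ │ │ │   │     │↓│
│ │ ╷ ├───┐ ├─┘ │ └───┤ ┌─╴ ╵ │
│ │ │ │   │ │   │     │ │    ↓│
│ ╵ │ ├─╴ │ ╵ ┌─┴─┬─╴ │ └─┬─╴ │
│   │ │   │   │   │   │   │  ↓│
├─┬─┘ │ ╶─┴───┴─╴ │ ╶─┴─┐ └─┐ │
│ │   │           │     │   │↓│
│ │ ╶─┤ ┌─┬─╴ ┌───┴───┐ ├─╴ │ │
│ │   │ │ │   │       │ │   │↓│
│ └─┐ │ ╵ │ ╶─┘ ┌─╴ ┌─┘ │ ┌─┘ │
│   │ │   │     │   │   │ │  ↓│
│ ╶─┘ │ ┌─┴─────┤ ╶─┤ ╶─┤ └─┐ │
│     │ │       │   │   │   │↓│
│ ┌───┴─┤ ╶─┬─┐ │ ╷ └───┴─┐ │ │
│ │     │   │ │ │ │       │ │↓│
│ ╵ ┌─╴ └─╴ │ ╵ └─┴─╴ ┌─╴ ╵ │ │
│   │       │         │     │B│
└───┴───────┴─────────┴─────┴─┘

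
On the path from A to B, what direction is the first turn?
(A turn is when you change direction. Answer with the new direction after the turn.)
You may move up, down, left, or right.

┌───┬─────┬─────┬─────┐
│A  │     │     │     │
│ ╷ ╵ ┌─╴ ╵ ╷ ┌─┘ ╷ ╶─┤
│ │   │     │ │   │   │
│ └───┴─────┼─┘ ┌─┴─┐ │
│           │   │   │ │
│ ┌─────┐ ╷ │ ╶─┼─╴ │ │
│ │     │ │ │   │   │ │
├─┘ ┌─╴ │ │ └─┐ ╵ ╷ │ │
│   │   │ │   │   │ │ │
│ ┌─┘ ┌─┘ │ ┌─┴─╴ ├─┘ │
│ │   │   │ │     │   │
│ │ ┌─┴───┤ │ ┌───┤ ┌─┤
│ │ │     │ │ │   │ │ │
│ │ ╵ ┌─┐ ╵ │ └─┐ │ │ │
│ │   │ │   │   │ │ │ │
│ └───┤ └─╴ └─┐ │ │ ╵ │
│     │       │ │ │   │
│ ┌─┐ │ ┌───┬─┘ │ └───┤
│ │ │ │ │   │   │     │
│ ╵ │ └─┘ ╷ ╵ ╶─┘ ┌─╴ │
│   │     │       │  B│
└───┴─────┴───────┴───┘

Directions: down, down, right, right, right, right, right, down, down, down, down, down, left, up, left, left, down, left, up, up, right, up, right, up, left, left, down, left, down, down, down, down, right, right, down, down, right, right, up, right, down, right, right, right, up, right, right, down
First turn direction: right

Solution:

┌───┬─────┬─────┬─────┐
│A  │     │     │     │
│ ╷ ╵ ┌─╴ ╵ ╷ ┌─┘ ╷ ╶─┤
│↓│   │     │ │   │   │
│ └───┴─────┼─┘ ┌─┴─┐ │
│↳ → → → → ↓│   │   │ │
│ ┌─────┐ ╷ │ ╶─┼─╴ │ │
│ │↓ ← ↰│ │↓│   │   │ │
├─┘ ┌─╴ │ │ └─┐ ╵ ╷ │ │
│↓ ↲│↱ ↑│ │↓  │   │ │ │
│ ┌─┘ ┌─┘ │ ┌─┴─╴ ├─┘ │
│↓│↱ ↑│   │↓│     │   │
│ │ ┌─┴───┤ │ ┌───┤ ┌─┤
│↓│↑│↓ ← ↰│↓│ │   │ │ │
│ │ ╵ ┌─┐ ╵ │ └─┐ │ │ │
│↓│↑ ↲│ │↑ ↲│   │ │ │ │
│ └───┤ └─╴ └─┐ │ │ ╵ │
│↳ → ↓│       │ │ │   │
│ ┌─┐ │ ┌───┬─┘ │ └───┤
│ │ │↓│ │↱ ↓│   │↱ → ↓│
│ ╵ │ └─┘ ╷ ╵ ╶─┘ ┌─╴ │
│   │↳ → ↑│↳ → → ↑│  B│
└───┴─────┴───────┴───┘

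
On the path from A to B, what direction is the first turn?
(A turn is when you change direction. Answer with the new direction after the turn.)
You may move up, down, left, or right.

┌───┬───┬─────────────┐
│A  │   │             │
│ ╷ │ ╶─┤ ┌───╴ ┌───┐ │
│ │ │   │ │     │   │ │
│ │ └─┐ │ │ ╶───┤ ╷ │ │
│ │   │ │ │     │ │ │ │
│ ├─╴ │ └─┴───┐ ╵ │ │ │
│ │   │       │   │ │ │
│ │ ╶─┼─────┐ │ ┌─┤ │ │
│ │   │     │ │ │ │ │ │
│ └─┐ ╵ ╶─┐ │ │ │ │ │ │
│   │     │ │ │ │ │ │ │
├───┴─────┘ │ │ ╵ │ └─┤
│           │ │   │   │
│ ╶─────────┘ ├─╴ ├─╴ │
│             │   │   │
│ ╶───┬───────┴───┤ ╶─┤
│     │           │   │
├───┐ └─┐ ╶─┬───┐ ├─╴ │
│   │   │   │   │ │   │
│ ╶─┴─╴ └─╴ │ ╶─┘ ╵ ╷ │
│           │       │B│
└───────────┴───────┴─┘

Directions: right, down, down, right, down, left, down, right, down, right, up, right, right, down, down, left, left, left, left, left, down, down, right, right, down, right, down, right, right, up, left, up, right, right, right, right, down, down, right, up, right, down
First turn direction: down

Solution:

┌───┬───┬─────────────┐
│A ↓│   │             │
│ ╷ │ ╶─┤ ┌───╴ ┌───┐ │
│ │↓│   │ │     │   │ │
│ │ └─┐ │ │ ╶───┤ ╷ │ │
│ │↳ ↓│ │ │     │ │ │ │
│ ├─╴ │ └─┴───┐ ╵ │ │ │
│ │↓ ↲│       │   │ │ │
│ │ ╶─┼─────┐ │ ┌─┤ │ │
│ │↳ ↓│↱ → ↓│ │ │ │ │ │
│ └─┐ ╵ ╶─┐ │ │ │ │ │ │
│   │↳ ↑  │↓│ │ │ │ │ │
├───┴─────┘ │ │ ╵ │ └─┤
│↓ ← ← ← ← ↲│ │   │   │
│ ╶─────────┘ ├─╴ ├─╴ │
│↓            │   │   │
│ ╶───┬───────┴───┤ ╶─┤
│↳ → ↓│  ↱ → → → ↓│   │
├───┐ └─┐ ╶─┬───┐ ├─╴ │
│   │↳ ↓│↑ ↰│   │↓│↱ ↓│
│ ╶─┴─╴ └─╴ │ ╶─┘ ╵ ╷ │
│      ↳ → ↑│    ↳ ↑│B│
└───────────┴───────┴─┘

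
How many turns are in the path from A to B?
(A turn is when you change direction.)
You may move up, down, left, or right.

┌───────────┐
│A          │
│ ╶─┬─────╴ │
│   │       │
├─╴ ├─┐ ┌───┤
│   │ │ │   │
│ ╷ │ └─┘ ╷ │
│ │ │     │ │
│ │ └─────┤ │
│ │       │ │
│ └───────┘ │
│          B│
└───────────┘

Directions: down, right, down, left, down, down, down, right, right, right, right, right
Number of turns: 5

Solution:

┌───────────┐
│A          │
│ ╶─┬─────╴ │
│↳ ↓│       │
├─╴ ├─┐ ┌───┤
│↓ ↲│ │ │   │
│ ╷ │ └─┘ ╷ │
│↓│ │     │ │
│ │ └─────┤ │
│↓│       │ │
│ └───────┘ │
│↳ → → → → B│
└───────────┘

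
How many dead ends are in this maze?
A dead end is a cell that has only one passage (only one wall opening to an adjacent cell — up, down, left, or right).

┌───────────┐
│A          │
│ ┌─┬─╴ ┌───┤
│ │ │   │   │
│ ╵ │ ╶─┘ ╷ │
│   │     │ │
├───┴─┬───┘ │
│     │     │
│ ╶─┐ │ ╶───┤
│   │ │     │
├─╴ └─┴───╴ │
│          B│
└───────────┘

Checking each cell for number of passages:

Dead ends found at positions:
  (0, 5)
  (1, 1)
  (4, 2)
  (5, 0)
Total dead ends: 4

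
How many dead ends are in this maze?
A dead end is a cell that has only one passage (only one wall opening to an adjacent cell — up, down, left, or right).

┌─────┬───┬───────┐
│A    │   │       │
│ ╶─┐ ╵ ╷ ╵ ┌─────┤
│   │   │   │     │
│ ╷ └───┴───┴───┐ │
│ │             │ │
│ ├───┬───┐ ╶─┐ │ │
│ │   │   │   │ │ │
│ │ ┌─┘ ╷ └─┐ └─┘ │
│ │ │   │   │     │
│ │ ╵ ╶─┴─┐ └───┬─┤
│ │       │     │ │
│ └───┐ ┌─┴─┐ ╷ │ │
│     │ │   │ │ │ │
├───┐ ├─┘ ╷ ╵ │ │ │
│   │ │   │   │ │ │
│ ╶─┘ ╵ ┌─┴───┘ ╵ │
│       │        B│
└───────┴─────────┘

Checking each cell for number of passages:

Dead ends found at positions:
  (0, 8)
  (1, 6)
  (3, 2)
  (3, 7)
  (5, 4)
  (5, 8)
  (6, 3)
  (7, 1)
  (8, 4)
Total dead ends: 9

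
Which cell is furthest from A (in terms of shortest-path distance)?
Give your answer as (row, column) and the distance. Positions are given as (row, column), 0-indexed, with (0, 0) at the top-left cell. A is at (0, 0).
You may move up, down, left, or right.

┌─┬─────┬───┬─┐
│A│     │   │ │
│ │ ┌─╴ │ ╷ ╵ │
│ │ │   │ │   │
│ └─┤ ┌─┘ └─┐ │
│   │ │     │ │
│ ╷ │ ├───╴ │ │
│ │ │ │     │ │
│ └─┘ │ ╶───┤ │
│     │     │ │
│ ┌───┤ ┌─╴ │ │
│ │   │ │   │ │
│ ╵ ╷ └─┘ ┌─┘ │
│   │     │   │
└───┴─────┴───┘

Computing BFS distances from A to all cells:
Furthest cell: (6, 5)
Distance: 33 steps

Path from A to the furthest cell:

┌─┬─────┬───┬─┐
│A│     │↱ ↓│ │
│ │ ┌─╴ │ ╷ ╵ │
│↓│ │   │↑│↳ ↓│
│ └─┤ ┌─┘ └─┐ │
│↓  │ │  ↑ ↰│↓│
│ ╷ │ ├───╴ │ │
│↓│ │ │↱ → ↑│↓│
│ └─┘ │ ╶───┤ │
│↓    │↑ ← ↰│↓│
│ ┌───┤ ┌─╴ │ │
│↓│↱ ↓│ │↱ ↑│↓│
│ ╵ ╷ └─┘ ┌─┘ │
│↳ ↑│↳ → ↑│B ↲│
└───┴─────┴───┘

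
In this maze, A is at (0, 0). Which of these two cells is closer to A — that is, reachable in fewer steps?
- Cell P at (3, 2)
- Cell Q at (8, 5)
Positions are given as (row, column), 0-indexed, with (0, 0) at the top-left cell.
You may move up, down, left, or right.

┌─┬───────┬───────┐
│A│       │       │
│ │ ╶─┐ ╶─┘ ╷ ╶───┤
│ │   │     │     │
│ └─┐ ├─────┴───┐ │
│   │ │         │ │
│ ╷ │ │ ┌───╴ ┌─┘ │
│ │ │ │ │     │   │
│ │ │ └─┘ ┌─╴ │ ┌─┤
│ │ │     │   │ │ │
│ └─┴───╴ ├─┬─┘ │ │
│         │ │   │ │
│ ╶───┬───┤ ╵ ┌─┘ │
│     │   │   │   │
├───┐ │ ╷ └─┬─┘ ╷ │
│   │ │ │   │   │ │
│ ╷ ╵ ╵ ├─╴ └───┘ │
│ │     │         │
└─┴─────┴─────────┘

Shortest path A → P at (3, 2): 13 steps
Shortest path A → Q at (8, 5): 17 steps

P is closer (13 steps vs 17 steps).

Path to P:

┌─┬───────┬───────┐
│A│       │       │
│ │ ╶─┐ ╶─┘ ╷ ╶───┤
│↓│   │     │     │
│ └─┐ ├─────┴───┐ │
│↓  │ │         │ │
│ ╷ │ │ ┌───╴ ┌─┘ │
│↓│ │P│ │     │   │
│ │ │ └─┘ ┌─╴ │ ┌─┤
│↓│ │↑ ← ↰│   │ │ │
│ └─┴───╴ ├─┬─┘ │ │
│↳ → → → ↑│ │   │ │
│ ╶───┬───┤ ╵ ┌─┘ │
│     │   │   │   │
├───┐ │ ╷ └─┬─┘ ╷ │
│   │ │ │   │   │ │
│ ╷ ╵ ╵ ├─╴ └───┘ │
│ │     │         │
└─┴─────┴─────────┘

Path to Q:

┌─┬───────┬───────┐
│A│       │       │
│ │ ╶─┐ ╶─┘ ╷ ╶───┤
│↓│   │     │     │
│ └─┐ ├─────┴───┐ │
│↓  │ │         │ │
│ ╷ │ │ ┌───╴ ┌─┘ │
│↓│ │ │ │     │   │
│ │ │ └─┘ ┌─╴ │ ┌─┤
│↓│ │     │   │ │ │
│ └─┴───╴ ├─┬─┘ │ │
│↓        │ │   │ │
│ ╶───┬───┤ ╵ ┌─┘ │
│↳ → ↓│↱ ↓│   │   │
├───┐ │ ╷ └─┬─┘ ╷ │
│   │↓│↑│↳ ↓│   │ │
│ ╷ ╵ ╵ ├─╴ └───┘ │
│ │  ↳ ↑│  Q      │
└─┴─────┴─────────┘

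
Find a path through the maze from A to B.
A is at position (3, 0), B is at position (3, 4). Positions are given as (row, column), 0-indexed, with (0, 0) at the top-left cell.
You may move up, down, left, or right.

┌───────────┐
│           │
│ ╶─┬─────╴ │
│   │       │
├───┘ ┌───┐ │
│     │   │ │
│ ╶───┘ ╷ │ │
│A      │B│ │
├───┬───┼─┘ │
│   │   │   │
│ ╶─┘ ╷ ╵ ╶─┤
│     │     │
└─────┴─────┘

Finding the shortest path from (3, 0) to (3, 4):
Path length: 6 steps
Directions: right → right → right → up → right → down

Solution:

┌───────────┐
│           │
│ ╶─┬─────╴ │
│   │       │
├───┘ ┌───┐ │
│     │↱ ↓│ │
│ ╶───┘ ╷ │ │
│A → → ↑│B│ │
├───┬───┼─┘ │
│   │   │   │
│ ╶─┘ ╷ ╵ ╶─┤
│     │     │
└─────┴─────┘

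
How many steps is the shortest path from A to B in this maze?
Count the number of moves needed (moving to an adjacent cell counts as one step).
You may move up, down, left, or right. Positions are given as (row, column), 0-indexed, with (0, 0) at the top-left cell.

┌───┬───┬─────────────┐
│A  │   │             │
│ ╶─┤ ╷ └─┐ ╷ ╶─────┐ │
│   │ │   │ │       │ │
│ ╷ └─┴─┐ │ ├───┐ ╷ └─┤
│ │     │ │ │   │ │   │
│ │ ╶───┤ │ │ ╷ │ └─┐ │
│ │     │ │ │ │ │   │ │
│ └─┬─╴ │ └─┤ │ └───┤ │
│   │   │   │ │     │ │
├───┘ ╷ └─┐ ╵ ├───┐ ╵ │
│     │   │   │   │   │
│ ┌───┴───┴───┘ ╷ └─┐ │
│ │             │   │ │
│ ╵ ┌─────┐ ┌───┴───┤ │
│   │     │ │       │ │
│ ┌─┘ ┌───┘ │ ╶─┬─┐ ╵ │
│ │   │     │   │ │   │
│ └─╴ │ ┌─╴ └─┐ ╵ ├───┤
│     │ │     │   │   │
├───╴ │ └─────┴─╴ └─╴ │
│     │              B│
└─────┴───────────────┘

Using BFS to find shortest path:
Start: (0, 0), End: (10, 10)
Path found:
(0,0) → (1,0) → (1,1) → (2,1) → (3,1) → (3,2) → (3,3) → (4,3) → (4,2) → (5,2) → (5,1) → (5,0) → (6,0) → (7,0) → (7,1) → (6,1) → (6,2) → (6,3) → (6,4) → (6,5) → (7,5) → (8,5) → (8,4) → (8,3) → (9,3) → (10,3) → (10,4) → (10,5) → (10,6) → (10,7) → (10,8) → (10,9) → (10,10)
Number of steps: 32

Solution:

┌───┬───┬─────────────┐
│A  │   │             │
│ ╶─┤ ╷ └─┐ ╷ ╶─────┐ │
│↳ ↓│ │   │ │       │ │
│ ╷ └─┴─┐ │ ├───┐ ╷ └─┤
│ │↓    │ │ │   │ │   │
│ │ ╶───┤ │ │ ╷ │ └─┐ │
│ │↳ → ↓│ │ │ │ │   │ │
│ └─┬─╴ │ └─┤ │ └───┤ │
│   │↓ ↲│   │ │     │ │
├───┘ ╷ └─┐ ╵ ├───┐ ╵ │
│↓ ← ↲│   │   │   │   │
│ ┌───┴───┴───┘ ╷ └─┐ │
│↓│↱ → → → ↓    │   │ │
│ ╵ ┌─────┐ ┌───┴───┤ │
│↳ ↑│     │↓│       │ │
│ ┌─┘ ┌───┘ │ ╶─┬─┐ ╵ │
│ │   │↓ ← ↲│   │ │   │
│ └─╴ │ ┌─╴ └─┐ ╵ ├───┤
│     │↓│     │   │   │
├───╴ │ └─────┴─╴ └─╴ │
│     │↳ → → → → → → B│
└─────┴───────────────┘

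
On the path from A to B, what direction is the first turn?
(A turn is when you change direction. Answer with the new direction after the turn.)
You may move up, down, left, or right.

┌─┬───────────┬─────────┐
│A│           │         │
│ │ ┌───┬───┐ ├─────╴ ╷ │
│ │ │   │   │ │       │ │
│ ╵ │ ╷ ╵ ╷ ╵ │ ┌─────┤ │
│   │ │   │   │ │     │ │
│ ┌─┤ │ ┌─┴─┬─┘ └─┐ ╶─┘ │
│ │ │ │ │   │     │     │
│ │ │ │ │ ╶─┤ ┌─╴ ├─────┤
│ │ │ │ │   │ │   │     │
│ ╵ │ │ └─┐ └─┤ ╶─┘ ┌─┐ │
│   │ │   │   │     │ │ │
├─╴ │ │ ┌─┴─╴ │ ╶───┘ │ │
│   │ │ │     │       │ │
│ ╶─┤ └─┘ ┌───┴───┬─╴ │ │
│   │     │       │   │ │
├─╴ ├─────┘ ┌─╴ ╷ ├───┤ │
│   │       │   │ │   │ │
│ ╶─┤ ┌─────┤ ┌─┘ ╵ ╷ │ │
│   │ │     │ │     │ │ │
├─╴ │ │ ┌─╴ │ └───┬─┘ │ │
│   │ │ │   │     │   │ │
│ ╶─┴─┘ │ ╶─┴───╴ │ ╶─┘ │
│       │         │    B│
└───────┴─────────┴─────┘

Directions: down, down, down, down, down, right, down, left, down, right, down, left, down, right, down, left, down, right, right, right, up, up, right, right, down, left, down, right, right, right, right, up, left, left, up, up, right, up, right, down, down, right, up, right, down, down, left, down, right, right
First turn direction: right

Solution:

┌─┬───────────┬─────────┐
│A│           │         │
│ │ ┌───┬───┐ ├─────╴ ╷ │
│↓│ │   │   │ │       │ │
│ ╵ │ ╷ ╵ ╷ ╵ │ ┌─────┤ │
│↓  │ │   │   │ │     │ │
│ ┌─┤ │ ┌─┴─┬─┘ └─┐ ╶─┘ │
│↓│ │ │ │   │     │     │
│ │ │ │ │ ╶─┤ ┌─╴ ├─────┤
│↓│ │ │ │   │ │   │     │
│ ╵ │ │ └─┐ └─┤ ╶─┘ ┌─┐ │
│↳ ↓│ │   │   │     │ │ │
├─╴ │ │ ┌─┴─╴ │ ╶───┘ │ │
│↓ ↲│ │ │     │       │ │
│ ╶─┤ └─┘ ┌───┴───┬─╴ │ │
│↳ ↓│     │    ↱ ↓│   │ │
├─╴ ├─────┘ ┌─╴ ╷ ├───┤ │
│↓ ↲│       │↱ ↑│↓│↱ ↓│ │
│ ╶─┤ ┌─────┤ ┌─┘ ╵ ╷ │ │
│↳ ↓│ │↱ → ↓│↑│  ↳ ↑│↓│ │
├─╴ │ │ ┌─╴ │ └───┬─┘ │ │
│↓ ↲│ │↑│↓ ↲│↑ ← ↰│↓ ↲│ │
│ ╶─┴─┘ │ ╶─┴───╴ │ ╶─┘ │
│↳ → → ↑│↳ → → → ↑│↳ → B│
└───────┴─────────┴─────┘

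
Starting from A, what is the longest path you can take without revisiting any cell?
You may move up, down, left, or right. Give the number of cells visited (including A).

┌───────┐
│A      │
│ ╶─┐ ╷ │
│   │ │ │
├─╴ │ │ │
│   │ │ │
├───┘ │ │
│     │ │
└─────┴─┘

Finding longest simple path using DFS:
Start: (0, 0)
Longest path visits 8 cells
Path: A → right → right → down → down → down → left → left

Solution:

┌───────┐
│A → ↓  │
│ ╶─┐ ╷ │
│   │↓│ │
├─╴ │ │ │
│   │↓│ │
├───┘ │ │
│B ← ↲│ │
└─────┴─┘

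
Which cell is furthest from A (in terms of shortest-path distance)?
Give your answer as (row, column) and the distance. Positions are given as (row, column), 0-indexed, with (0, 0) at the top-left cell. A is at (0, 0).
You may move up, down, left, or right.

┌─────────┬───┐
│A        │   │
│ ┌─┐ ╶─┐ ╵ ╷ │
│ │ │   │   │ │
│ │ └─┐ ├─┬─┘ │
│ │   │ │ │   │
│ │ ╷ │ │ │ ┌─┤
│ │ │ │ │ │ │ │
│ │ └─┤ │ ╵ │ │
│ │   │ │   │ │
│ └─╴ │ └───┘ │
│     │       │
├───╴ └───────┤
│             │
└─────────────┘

Computing BFS distances from A to all cells:
Furthest cell: (2, 4)
Distance: 16 steps

Path from A to the furthest cell:

┌─────────┬───┐
│A → → → ↓│↱ ↓│
│ ┌─┐ ╶─┐ ╵ ╷ │
│ │ │   │↳ ↑│↓│
│ │ └─┐ ├─┬─┘ │
│ │   │ │B│↓ ↲│
│ │ ╷ │ │ │ ┌─┤
│ │ │ │ │↑│↓│ │
│ │ └─┤ │ ╵ │ │
│ │   │ │↑ ↲│ │
│ └─╴ │ └───┘ │
│     │       │
├───╴ └───────┤
│             │
└─────────────┘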